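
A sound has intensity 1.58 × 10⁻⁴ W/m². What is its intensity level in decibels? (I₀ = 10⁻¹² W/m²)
β = 10·log₁₀(I/I₀) = 81.99 dB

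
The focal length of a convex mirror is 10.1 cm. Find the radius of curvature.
R = 2|f| = 20.2 cm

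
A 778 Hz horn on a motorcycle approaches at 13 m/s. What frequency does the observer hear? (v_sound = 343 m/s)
f_obs = f·v/(v − v_s) = 808.6 Hz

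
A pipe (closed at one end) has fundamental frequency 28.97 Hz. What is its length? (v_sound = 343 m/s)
L = v/(4f₁) = 2.96 m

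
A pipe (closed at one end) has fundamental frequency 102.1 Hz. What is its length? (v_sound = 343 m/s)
L = v/(4f₁) = 0.8399 m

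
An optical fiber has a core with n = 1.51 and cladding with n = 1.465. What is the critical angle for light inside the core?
θc = arcsin(n_cladding/n_core) = 75.98°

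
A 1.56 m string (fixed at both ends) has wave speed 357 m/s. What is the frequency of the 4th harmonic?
fₙ = nv/(2L) = 457.7 Hz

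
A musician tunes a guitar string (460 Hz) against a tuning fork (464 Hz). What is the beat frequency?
4 Hz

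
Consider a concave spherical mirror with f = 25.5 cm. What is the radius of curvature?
R = 2|f| = 51 cm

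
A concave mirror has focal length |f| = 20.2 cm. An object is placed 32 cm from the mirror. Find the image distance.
f = +20.2 cm (concave); 1/di = 1/f − 1/do → di = 54.78 cm (real image, in front of mirror)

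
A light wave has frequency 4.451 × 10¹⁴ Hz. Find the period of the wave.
T = 1/f = 2.247 × 10⁻¹⁵ s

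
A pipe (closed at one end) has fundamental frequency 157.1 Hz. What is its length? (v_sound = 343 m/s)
L = v/(4f₁) = 0.5458 m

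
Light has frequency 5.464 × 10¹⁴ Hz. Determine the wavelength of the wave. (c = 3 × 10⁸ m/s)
λ = c/f = 549 nm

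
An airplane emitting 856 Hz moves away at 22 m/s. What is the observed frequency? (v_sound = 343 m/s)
f_obs = f·v/(v + v_s) = 804.4 Hz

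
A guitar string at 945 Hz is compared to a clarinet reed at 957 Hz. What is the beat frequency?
12 Hz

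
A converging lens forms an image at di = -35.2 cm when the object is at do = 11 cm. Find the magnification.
M = −di/do = 3.2 (upright image)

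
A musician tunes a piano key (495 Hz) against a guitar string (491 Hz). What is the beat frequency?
4 Hz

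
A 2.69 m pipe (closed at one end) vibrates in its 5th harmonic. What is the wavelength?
λₙ = 4L/n = 2.152 m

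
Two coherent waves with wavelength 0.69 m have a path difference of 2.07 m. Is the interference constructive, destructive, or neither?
constructive — path difference = 3λ, a whole number of wavelengths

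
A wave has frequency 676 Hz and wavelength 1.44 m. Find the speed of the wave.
v = fλ = 973.4 m/s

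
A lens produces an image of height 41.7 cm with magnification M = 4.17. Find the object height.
ho = |hi|/|M| = 10 cm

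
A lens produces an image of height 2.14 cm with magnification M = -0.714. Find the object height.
ho = |hi|/|M| = 2.997 cm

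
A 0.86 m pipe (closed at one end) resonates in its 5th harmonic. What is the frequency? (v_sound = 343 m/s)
fₙ = nv/(4L) = 498.5 Hz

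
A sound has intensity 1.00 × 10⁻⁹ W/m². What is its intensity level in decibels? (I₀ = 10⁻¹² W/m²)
β = 10·log₁₀(I/I₀) = 30 dB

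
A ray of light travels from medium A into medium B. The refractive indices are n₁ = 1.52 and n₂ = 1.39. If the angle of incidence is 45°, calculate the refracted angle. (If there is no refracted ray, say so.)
sin θ₂ = (n₁/n₂)·sin θ₁ = 0.7732 → θ₂ = 50.65°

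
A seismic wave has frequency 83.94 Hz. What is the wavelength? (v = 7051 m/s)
λ = v/f = 84 m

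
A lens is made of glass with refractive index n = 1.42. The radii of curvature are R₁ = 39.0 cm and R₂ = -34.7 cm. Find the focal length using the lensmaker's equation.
1/f = (n − 1)(1/R₁ − 1/R₂) → f = 43.72 cm (converging lens)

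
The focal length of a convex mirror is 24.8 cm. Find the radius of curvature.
R = 2|f| = 49.6 cm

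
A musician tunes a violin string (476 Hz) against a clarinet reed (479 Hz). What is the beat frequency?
3 Hz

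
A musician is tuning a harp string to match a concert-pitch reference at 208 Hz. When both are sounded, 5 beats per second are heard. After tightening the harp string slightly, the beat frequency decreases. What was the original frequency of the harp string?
203 Hz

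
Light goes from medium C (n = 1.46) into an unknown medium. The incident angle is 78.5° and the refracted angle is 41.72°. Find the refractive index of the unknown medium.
n₂ = n₁·sin θ₁ / sin θ₂ = 2.15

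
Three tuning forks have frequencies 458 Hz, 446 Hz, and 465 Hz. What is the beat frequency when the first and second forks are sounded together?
12 Hz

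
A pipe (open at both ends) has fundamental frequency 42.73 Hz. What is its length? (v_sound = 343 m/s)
L = v/(2f₁) = 4.014 m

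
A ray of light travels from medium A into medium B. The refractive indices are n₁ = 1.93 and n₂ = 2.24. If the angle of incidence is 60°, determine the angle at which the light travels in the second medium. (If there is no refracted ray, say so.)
sin θ₂ = (n₁/n₂)·sin θ₁ = 0.7462 → θ₂ = 48.26°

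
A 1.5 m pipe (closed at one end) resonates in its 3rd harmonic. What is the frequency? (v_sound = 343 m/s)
fₙ = nv/(4L) = 171.5 Hz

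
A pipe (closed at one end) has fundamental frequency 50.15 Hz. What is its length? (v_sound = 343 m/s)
L = v/(4f₁) = 1.71 m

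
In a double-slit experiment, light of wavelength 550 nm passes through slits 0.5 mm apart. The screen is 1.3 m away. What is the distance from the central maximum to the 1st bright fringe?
y = mλL/d = 1.43 mm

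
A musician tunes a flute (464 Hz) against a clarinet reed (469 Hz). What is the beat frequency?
5 Hz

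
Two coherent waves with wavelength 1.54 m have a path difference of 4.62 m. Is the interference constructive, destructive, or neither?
constructive — path difference = 3λ, a whole number of wavelengths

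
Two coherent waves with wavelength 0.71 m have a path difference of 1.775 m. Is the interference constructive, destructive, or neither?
destructive — path difference = 2.5λ, an odd multiple of λ/2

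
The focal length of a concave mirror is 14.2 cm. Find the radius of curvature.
R = 2|f| = 28.4 cm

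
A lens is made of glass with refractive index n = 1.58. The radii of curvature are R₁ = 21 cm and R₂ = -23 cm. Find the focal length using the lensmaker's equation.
1/f = (n − 1)(1/R₁ − 1/R₂) → f = 18.93 cm (converging lens)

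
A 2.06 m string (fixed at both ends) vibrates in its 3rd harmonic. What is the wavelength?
λₙ = 2L/n = 1.373 m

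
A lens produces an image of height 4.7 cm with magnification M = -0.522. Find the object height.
ho = |hi|/|M| = 9.004 cm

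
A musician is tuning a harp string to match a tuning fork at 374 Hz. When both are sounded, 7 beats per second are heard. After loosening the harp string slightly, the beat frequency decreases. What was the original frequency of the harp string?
381 Hz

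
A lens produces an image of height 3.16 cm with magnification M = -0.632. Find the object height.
ho = |hi|/|M| = 5 cm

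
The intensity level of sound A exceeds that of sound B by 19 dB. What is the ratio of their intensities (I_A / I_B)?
I_A/I_B = 10^(Δβ/10) = 79.43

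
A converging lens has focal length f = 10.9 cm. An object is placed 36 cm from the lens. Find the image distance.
1/di = 1/f − 1/do → di = 15.63 cm (real image)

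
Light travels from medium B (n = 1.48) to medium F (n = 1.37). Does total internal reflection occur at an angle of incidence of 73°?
θc = arcsin(n₂/n₁) = 67.77°; 73° > θc, so yes — total internal reflection.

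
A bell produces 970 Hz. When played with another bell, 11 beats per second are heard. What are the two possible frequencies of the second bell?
f₂ = 970 ± 11 Hz → 981 Hz or 959 Hz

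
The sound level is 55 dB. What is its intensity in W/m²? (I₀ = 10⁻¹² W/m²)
I = I₀·10^(β/10) = 3.16 × 10⁻⁷ W/m²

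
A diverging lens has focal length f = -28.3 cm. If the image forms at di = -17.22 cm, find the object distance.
1/do = 1/f − 1/di → do = 43.98 cm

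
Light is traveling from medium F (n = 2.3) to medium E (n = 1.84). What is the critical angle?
θc = arcsin(n₂/n₁) = 53.13°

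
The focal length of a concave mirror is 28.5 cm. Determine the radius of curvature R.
R = 2|f| = 57 cm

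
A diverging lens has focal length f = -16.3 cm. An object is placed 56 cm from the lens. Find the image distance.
1/di = 1/f − 1/do → di = -12.63 cm (virtual image)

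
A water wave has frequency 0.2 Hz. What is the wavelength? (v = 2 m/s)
λ = v/f = 10 m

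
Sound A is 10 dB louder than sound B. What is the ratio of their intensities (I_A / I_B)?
I_A/I_B = 10^(Δβ/10) = 10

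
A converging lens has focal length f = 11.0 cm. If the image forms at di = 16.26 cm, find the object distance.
1/do = 1/f − 1/di → do = 34 cm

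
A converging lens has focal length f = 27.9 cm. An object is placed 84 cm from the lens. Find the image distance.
1/di = 1/f − 1/do → di = 41.78 cm (real image)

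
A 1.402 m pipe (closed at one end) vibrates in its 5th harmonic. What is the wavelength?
λₙ = 4L/n = 1.122 m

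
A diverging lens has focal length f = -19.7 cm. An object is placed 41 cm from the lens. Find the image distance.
1/di = 1/f − 1/do → di = -13.31 cm (virtual image)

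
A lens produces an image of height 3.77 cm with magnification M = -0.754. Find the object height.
ho = |hi|/|M| = 5 cm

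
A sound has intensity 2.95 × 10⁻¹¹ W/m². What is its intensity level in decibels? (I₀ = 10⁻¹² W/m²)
β = 10·log₁₀(I/I₀) = 14.7 dB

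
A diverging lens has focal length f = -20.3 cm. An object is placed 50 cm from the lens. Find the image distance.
1/di = 1/f − 1/do → di = -14.44 cm (virtual image)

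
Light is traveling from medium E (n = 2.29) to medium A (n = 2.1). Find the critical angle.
θc = arcsin(n₂/n₁) = 66.5°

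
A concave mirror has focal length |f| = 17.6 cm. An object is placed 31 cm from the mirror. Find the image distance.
f = +17.6 cm (concave); 1/di = 1/f − 1/do → di = 40.72 cm (real image, in front of mirror)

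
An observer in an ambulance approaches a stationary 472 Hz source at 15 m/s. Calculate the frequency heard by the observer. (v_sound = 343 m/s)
f_obs = f·(v + v_o)/v = 492.6 Hz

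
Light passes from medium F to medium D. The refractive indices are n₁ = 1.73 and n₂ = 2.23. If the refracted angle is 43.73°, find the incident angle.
sin θ₁ = (n₂/n₁)·sin θ₂ → θ₁ = 63.01°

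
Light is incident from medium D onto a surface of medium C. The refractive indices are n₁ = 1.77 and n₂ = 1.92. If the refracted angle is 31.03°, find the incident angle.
sin θ₁ = (n₂/n₁)·sin θ₂ → θ₁ = 34°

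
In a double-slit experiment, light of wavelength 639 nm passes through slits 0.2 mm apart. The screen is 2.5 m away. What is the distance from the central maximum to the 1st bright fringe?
y = mλL/d = 7.987 mm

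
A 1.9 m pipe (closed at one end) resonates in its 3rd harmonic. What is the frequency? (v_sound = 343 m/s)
fₙ = nv/(4L) = 135.4 Hz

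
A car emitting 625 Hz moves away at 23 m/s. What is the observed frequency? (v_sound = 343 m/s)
f_obs = f·v/(v + v_s) = 585.7 Hz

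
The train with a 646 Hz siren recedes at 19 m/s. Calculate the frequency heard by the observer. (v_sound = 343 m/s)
f_obs = f·v/(v + v_s) = 612.1 Hz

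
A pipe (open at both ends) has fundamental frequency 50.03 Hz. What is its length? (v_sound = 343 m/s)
L = v/(2f₁) = 3.428 m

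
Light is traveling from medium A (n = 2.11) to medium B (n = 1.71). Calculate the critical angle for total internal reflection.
θc = arcsin(n₂/n₁) = 54.14°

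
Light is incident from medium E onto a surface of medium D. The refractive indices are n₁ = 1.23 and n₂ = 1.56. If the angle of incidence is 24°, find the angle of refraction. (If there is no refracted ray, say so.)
sin θ₂ = (n₁/n₂)·sin θ₁ = 0.3207 → θ₂ = 18.71°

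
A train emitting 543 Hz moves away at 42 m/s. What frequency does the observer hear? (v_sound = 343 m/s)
f_obs = f·v/(v + v_s) = 483.8 Hz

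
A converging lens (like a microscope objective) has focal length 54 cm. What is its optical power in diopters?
P = 1/f = 1.852 D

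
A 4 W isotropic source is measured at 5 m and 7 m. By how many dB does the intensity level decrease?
Δβ = 20·log₁₀(r₂/r₁) = 2.923 dB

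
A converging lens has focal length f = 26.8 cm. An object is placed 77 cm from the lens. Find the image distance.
1/di = 1/f − 1/do → di = 41.11 cm (real image)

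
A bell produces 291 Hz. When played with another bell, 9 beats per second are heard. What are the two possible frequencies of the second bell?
f₂ = 291 ± 9 Hz → 300 Hz or 282 Hz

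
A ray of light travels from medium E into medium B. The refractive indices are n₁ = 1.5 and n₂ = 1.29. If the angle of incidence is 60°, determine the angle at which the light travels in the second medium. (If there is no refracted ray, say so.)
sin θ₂ = (n₁/n₂)·sin θ₁ = 1.007 > 1, so there is no refracted ray — the light undergoes total internal reflection.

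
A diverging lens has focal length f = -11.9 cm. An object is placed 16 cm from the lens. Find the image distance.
1/di = 1/f − 1/do → di = -6.824 cm (virtual image)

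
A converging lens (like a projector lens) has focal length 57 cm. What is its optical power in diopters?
P = 1/f = 1.754 D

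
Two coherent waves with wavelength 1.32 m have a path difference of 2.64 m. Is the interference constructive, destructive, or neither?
constructive — path difference = 2λ, a whole number of wavelengths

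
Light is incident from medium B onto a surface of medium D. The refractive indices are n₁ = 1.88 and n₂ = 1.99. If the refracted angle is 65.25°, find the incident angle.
sin θ₁ = (n₂/n₁)·sin θ₂ → θ₁ = 74°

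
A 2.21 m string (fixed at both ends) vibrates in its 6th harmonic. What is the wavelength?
λₙ = 2L/n = 0.7367 m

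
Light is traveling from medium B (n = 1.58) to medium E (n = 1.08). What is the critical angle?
θc = arcsin(n₂/n₁) = 43.12°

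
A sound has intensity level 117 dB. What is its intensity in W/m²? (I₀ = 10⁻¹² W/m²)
I = I₀·10^(β/10) = 5.01 × 10⁻¹ W/m²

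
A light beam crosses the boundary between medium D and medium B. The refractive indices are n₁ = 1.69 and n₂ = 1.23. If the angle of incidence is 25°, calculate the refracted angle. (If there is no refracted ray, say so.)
sin θ₂ = (n₁/n₂)·sin θ₁ = 0.5807 → θ₂ = 35.5°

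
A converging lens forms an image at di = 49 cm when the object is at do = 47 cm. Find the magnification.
M = −di/do = -1.043 (inverted image)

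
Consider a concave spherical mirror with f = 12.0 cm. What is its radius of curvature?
R = 2|f| = 24 cm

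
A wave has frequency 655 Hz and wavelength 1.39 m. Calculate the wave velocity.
v = fλ = 910.4 m/s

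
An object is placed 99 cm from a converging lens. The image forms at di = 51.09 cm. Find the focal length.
1/f = 1/do + 1/di → f = 33.7 cm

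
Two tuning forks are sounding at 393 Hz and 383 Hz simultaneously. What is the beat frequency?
10 Hz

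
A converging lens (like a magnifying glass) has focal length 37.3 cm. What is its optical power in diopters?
P = 1/f = 2.681 D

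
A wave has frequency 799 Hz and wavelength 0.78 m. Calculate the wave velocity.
v = fλ = 623.2 m/s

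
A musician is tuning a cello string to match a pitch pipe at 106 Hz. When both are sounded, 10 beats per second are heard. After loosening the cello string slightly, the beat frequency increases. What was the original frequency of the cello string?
96 Hz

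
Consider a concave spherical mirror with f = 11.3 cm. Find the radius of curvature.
R = 2|f| = 22.6 cm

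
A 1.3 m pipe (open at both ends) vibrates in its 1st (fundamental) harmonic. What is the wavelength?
λₙ = 2L/n = 2.6 m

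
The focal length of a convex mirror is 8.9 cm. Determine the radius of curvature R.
R = 2|f| = 17.8 cm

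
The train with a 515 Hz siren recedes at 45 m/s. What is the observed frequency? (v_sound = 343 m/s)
f_obs = f·v/(v + v_s) = 455.3 Hz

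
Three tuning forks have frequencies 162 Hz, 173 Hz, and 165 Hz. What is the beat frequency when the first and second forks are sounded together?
11 Hz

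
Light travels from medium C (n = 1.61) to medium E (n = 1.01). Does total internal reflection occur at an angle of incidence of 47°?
θc = arcsin(n₂/n₁) = 38.85°; 47° > θc, so yes — total internal reflection.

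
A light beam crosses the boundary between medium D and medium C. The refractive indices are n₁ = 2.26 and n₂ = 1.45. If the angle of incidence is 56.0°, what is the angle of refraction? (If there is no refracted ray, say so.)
sin θ₂ = (n₁/n₂)·sin θ₁ = 1.292 > 1, so there is no refracted ray — the light undergoes total internal reflection.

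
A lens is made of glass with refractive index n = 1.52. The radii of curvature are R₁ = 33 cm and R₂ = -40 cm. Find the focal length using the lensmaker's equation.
1/f = (n − 1)(1/R₁ − 1/R₂) → f = 34.77 cm (converging lens)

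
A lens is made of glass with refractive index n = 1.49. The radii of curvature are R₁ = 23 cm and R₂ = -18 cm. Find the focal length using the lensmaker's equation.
1/f = (n − 1)(1/R₁ − 1/R₂) → f = 20.61 cm (converging lens)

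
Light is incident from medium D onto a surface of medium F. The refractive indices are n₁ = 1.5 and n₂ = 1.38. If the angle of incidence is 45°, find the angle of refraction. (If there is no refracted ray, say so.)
sin θ₂ = (n₁/n₂)·sin θ₁ = 0.7686 → θ₂ = 50.23°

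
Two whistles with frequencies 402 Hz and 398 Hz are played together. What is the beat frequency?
4 Hz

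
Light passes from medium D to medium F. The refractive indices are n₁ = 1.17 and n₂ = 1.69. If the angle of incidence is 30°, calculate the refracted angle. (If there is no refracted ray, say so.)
sin θ₂ = (n₁/n₂)·sin θ₁ = 0.3462 → θ₂ = 20.25°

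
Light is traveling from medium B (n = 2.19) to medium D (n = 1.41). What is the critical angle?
θc = arcsin(n₂/n₁) = 40.08°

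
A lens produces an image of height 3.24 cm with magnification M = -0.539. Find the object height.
ho = |hi|/|M| = 6.011 cm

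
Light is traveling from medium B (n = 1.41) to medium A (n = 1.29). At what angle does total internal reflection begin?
θc = arcsin(n₂/n₁) = 66.19°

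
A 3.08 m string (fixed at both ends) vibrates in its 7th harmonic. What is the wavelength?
λₙ = 2L/n = 0.88 m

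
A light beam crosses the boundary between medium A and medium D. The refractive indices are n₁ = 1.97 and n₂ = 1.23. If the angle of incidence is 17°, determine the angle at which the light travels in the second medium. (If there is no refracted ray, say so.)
sin θ₂ = (n₁/n₂)·sin θ₁ = 0.4683 → θ₂ = 27.92°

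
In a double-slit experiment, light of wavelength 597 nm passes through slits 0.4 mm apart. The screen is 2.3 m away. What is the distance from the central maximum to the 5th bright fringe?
y = mλL/d = 17.16 mm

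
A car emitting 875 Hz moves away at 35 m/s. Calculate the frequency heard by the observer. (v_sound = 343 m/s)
f_obs = f·v/(v + v_s) = 794 Hz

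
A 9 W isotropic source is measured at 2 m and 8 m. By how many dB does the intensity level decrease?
Δβ = 20·log₁₀(r₂/r₁) = 12.04 dB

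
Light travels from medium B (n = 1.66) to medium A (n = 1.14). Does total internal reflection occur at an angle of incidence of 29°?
θc = arcsin(n₂/n₁) = 43.37°; 29° < θc, so no — the ray refracts.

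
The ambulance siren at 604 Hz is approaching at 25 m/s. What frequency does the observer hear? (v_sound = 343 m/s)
f_obs = f·v/(v − v_s) = 651.5 Hz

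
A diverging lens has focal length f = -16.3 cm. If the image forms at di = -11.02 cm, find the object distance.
1/do = 1/f − 1/di → do = 34.02 cm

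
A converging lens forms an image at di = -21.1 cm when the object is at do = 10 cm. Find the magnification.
M = −di/do = 2.11 (upright image)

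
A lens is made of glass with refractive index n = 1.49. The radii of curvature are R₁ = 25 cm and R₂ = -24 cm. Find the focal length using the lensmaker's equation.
1/f = (n − 1)(1/R₁ − 1/R₂) → f = 24.99 cm (converging lens)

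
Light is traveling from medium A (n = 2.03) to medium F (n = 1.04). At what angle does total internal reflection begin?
θc = arcsin(n₂/n₁) = 30.82°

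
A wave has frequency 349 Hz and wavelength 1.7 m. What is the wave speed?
v = fλ = 593.3 m/s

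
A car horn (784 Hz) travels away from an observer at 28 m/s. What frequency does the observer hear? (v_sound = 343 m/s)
f_obs = f·v/(v + v_s) = 724.8 Hz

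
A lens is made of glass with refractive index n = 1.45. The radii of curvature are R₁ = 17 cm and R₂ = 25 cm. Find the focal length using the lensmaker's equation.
1/f = (n − 1)(1/R₁ − 1/R₂) → f = 118.1 cm (converging lens)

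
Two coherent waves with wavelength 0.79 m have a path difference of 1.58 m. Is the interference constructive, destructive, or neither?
constructive — path difference = 2λ, a whole number of wavelengths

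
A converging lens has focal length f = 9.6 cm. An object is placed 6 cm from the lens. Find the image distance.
1/di = 1/f − 1/do → di = -16 cm (virtual image)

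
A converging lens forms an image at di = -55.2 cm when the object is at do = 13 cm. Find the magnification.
M = −di/do = 4.246 (upright image)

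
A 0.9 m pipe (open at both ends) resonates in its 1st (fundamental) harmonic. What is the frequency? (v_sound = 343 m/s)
fₙ = nv/(2L) = 190.6 Hz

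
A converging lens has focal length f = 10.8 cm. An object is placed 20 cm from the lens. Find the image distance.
1/di = 1/f − 1/do → di = 23.48 cm (real image)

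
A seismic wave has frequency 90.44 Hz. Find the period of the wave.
T = 1/f = 0.01106 s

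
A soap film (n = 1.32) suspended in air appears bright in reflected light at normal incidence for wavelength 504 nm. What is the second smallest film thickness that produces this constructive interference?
2nt = (m − ½)λ with m = 2 → t = (m − ½)λ/(2n) = 286.4 nm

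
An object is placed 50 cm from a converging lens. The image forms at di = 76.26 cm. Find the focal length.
1/f = 1/do + 1/di → f = 30.2 cm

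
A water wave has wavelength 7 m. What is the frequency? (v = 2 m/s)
f = v/λ = 0.2857 Hz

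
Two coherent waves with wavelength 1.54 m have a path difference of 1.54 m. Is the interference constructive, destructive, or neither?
constructive — path difference = 1λ, a whole number of wavelengths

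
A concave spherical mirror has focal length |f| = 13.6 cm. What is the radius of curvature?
R = 2|f| = 27.2 cm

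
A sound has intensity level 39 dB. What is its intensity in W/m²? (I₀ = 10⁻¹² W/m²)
I = I₀·10^(β/10) = 7.94 × 10⁻⁹ W/m²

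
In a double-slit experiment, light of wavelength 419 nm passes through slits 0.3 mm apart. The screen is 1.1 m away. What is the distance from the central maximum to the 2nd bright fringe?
y = mλL/d = 3.073 mm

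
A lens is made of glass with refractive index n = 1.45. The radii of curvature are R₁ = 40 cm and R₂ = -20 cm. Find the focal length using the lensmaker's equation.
1/f = (n − 1)(1/R₁ − 1/R₂) → f = 29.63 cm (converging lens)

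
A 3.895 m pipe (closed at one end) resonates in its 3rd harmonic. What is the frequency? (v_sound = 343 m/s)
fₙ = nv/(4L) = 66.05 Hz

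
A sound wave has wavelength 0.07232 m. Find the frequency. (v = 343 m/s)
f = v/λ = 4743 Hz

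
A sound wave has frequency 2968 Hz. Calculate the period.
T = 1/f = 3.369 × 10⁻⁴ s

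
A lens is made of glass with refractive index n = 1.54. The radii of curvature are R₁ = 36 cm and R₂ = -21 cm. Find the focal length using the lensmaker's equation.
1/f = (n − 1)(1/R₁ − 1/R₂) → f = 24.56 cm (converging lens)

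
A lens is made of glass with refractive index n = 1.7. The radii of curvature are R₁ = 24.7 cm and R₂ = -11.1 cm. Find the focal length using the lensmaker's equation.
1/f = (n − 1)(1/R₁ − 1/R₂) → f = 10.94 cm (converging lens)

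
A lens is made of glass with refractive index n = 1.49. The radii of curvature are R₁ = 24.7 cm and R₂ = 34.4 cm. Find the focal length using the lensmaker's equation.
1/f = (n − 1)(1/R₁ − 1/R₂) → f = 178.8 cm (converging lens)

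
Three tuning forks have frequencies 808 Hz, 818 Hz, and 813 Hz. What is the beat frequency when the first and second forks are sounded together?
10 Hz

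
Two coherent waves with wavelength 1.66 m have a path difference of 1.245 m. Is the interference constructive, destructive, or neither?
neither (partial) — path difference = 0.75λ, neither a whole number of wavelengths nor an odd multiple of λ/2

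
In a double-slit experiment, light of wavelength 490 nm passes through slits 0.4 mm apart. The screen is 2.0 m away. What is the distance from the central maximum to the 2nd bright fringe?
y = mλL/d = 4.9 mm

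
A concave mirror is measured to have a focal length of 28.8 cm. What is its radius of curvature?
R = 2|f| = 57.6 cm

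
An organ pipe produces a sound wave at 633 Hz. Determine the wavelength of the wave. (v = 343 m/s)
λ = v/f = 0.5419 m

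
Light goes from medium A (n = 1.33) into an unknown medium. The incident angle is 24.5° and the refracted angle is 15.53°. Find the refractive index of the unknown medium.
n₂ = n₁·sin θ₁ / sin θ₂ = 2.06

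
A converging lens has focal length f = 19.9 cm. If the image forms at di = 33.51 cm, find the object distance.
1/do = 1/f − 1/di → do = 49 cm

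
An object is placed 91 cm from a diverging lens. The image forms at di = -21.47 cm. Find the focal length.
1/f = 1/do + 1/di → f = -28.1 cm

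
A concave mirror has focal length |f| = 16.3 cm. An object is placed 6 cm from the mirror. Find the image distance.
f = +16.3 cm (concave); 1/di = 1/f − 1/do → di = -9.495 cm (virtual image, behind mirror)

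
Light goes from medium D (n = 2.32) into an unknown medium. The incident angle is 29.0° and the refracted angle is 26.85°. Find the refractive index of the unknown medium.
n₂ = n₁·sin θ₁ / sin θ₂ = 2.49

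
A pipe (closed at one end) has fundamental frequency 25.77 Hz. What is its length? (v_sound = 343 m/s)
L = v/(4f₁) = 3.328 m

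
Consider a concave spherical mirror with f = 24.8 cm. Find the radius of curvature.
R = 2|f| = 49.6 cm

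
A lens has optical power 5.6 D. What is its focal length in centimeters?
f = 1/P = 17.86 cm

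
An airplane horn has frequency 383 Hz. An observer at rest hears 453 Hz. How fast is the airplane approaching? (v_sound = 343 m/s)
v_s = v·(1 − f/f_obs) = 53 m/s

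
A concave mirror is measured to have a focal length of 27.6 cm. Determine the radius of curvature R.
R = 2|f| = 55.2 cm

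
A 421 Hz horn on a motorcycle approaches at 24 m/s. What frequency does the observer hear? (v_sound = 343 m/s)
f_obs = f·v/(v − v_s) = 452.7 Hz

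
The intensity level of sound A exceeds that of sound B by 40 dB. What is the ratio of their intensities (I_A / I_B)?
I_A/I_B = 10^(Δβ/10) = 10000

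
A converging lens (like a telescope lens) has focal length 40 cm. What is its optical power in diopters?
P = 1/f = 2.5 D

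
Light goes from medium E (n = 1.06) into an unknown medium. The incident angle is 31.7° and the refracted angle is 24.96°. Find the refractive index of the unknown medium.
n₂ = n₁·sin θ₁ / sin θ₂ = 1.32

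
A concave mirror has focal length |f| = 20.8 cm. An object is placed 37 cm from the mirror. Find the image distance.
f = +20.8 cm (concave); 1/di = 1/f − 1/do → di = 47.51 cm (real image, in front of mirror)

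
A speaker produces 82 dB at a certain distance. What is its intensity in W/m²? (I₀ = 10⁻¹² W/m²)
I = I₀·10^(β/10) = 1.58 × 10⁻⁴ W/m²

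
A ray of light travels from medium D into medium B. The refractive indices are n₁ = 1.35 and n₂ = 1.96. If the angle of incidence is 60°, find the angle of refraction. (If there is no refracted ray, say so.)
sin θ₂ = (n₁/n₂)·sin θ₁ = 0.5965 → θ₂ = 36.62°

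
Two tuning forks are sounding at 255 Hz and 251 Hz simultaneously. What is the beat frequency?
4 Hz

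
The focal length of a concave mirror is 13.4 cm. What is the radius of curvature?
R = 2|f| = 26.8 cm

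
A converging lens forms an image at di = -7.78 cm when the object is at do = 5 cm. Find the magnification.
M = −di/do = 1.556 (upright image)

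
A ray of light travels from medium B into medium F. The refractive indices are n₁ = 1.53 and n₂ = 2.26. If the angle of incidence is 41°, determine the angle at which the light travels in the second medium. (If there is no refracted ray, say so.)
sin θ₂ = (n₁/n₂)·sin θ₁ = 0.4441 → θ₂ = 26.37°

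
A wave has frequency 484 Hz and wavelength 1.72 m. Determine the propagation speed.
v = fλ = 832.5 m/s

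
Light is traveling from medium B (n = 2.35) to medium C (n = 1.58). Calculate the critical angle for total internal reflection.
θc = arcsin(n₂/n₁) = 42.25°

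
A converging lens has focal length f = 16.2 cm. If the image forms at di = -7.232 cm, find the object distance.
1/do = 1/f − 1/di → do = 5 cm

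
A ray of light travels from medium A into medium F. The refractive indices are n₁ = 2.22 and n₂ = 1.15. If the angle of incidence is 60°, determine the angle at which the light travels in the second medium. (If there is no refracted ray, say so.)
sin θ₂ = (n₁/n₂)·sin θ₁ = 1.672 > 1, so there is no refracted ray — the light undergoes total internal reflection.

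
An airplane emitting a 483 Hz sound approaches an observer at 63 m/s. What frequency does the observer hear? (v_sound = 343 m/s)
f_obs = f·v/(v − v_s) = 591.7 Hz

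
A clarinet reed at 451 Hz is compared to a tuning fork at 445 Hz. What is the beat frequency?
6 Hz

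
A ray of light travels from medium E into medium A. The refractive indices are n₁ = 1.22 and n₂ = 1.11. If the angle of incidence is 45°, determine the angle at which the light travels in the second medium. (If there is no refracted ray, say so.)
sin θ₂ = (n₁/n₂)·sin θ₁ = 0.7772 → θ₂ = 51°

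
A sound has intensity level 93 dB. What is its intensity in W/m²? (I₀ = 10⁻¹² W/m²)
I = I₀·10^(β/10) = 2.00 × 10⁻³ W/m²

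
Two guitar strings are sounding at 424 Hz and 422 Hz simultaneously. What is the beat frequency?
2 Hz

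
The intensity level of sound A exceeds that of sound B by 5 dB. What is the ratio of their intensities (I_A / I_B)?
I_A/I_B = 10^(Δβ/10) = 3.162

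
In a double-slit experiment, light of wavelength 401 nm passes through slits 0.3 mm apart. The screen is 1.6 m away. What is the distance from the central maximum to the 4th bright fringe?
y = mλL/d = 8.555 mm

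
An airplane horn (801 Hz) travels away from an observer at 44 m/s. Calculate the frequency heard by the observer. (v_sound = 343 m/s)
f_obs = f·v/(v + v_s) = 709.9 Hz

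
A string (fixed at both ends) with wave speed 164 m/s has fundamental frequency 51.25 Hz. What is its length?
L = v/(2f₁) = 1.6 m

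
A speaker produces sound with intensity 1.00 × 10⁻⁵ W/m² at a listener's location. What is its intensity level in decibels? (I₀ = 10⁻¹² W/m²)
β = 10·log₁₀(I/I₀) = 70 dB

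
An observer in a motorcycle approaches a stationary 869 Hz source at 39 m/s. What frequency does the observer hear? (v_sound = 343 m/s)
f_obs = f·(v + v_o)/v = 967.8 Hz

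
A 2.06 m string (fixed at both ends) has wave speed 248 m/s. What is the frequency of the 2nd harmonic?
fₙ = nv/(2L) = 120.4 Hz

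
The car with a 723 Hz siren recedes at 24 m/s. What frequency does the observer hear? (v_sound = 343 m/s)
f_obs = f·v/(v + v_s) = 675.7 Hz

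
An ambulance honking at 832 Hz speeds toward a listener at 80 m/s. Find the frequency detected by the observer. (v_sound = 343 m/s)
f_obs = f·v/(v − v_s) = 1085 Hz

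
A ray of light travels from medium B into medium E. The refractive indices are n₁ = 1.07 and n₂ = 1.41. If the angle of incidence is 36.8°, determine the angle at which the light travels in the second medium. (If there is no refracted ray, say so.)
sin θ₂ = (n₁/n₂)·sin θ₁ = 0.4546 → θ₂ = 27.04°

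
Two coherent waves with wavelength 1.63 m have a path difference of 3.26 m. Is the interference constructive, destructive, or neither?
constructive — path difference = 2λ, a whole number of wavelengths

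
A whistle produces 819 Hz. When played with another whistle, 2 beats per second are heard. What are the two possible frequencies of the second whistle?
f₂ = 819 ± 2 Hz → 821 Hz or 817 Hz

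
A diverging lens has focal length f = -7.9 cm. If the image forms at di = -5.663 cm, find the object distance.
1/do = 1/f − 1/di → do = 20 cm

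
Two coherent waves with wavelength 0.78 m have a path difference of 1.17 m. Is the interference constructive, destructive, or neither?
destructive — path difference = 1.5λ, an odd multiple of λ/2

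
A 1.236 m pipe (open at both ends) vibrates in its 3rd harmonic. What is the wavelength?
λₙ = 2L/n = 0.824 m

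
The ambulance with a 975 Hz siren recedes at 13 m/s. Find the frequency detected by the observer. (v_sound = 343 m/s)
f_obs = f·v/(v + v_s) = 939.4 Hz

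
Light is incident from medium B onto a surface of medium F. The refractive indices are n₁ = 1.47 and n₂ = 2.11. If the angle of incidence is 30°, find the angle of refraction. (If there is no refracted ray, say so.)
sin θ₂ = (n₁/n₂)·sin θ₁ = 0.3483 → θ₂ = 20.39°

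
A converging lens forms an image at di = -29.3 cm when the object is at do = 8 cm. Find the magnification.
M = −di/do = 3.663 (upright image)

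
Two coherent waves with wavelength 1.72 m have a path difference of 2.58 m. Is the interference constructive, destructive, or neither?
destructive — path difference = 1.5λ, an odd multiple of λ/2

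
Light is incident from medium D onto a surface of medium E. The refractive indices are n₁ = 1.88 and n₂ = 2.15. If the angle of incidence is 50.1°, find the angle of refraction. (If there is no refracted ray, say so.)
sin θ₂ = (n₁/n₂)·sin θ₁ = 0.6708 → θ₂ = 42.13°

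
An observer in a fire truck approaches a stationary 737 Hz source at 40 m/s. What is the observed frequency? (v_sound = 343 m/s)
f_obs = f·(v + v_o)/v = 822.9 Hz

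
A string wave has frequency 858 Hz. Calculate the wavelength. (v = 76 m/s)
λ = v/f = 0.08858 m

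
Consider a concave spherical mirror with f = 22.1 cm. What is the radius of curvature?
R = 2|f| = 44.2 cm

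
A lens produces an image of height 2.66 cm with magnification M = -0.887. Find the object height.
ho = |hi|/|M| = 2.999 cm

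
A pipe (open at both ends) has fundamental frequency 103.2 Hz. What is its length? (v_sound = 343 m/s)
L = v/(2f₁) = 1.662 m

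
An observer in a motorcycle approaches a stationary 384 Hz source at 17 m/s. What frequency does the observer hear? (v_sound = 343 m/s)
f_obs = f·(v + v_o)/v = 403 Hz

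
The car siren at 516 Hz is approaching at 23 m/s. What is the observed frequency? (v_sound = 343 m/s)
f_obs = f·v/(v − v_s) = 553.1 Hz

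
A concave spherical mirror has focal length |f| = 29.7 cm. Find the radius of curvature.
R = 2|f| = 59.4 cm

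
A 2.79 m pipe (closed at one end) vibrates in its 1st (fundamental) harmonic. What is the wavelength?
λₙ = 4L/n = 11.16 m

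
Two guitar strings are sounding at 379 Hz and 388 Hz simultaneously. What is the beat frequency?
9 Hz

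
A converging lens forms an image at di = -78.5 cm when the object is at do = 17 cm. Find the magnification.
M = −di/do = 4.618 (upright image)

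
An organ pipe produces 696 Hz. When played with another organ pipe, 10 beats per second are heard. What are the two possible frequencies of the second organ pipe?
f₂ = 696 ± 10 Hz → 706 Hz or 686 Hz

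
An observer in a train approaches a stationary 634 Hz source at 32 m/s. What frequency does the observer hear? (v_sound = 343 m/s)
f_obs = f·(v + v_o)/v = 693.1 Hz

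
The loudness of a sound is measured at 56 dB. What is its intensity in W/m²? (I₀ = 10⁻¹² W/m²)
I = I₀·10^(β/10) = 3.98 × 10⁻⁷ W/m²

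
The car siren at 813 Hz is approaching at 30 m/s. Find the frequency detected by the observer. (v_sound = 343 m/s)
f_obs = f·v/(v − v_s) = 890.9 Hz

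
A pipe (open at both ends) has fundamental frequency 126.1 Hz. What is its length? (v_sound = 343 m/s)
L = v/(2f₁) = 1.36 m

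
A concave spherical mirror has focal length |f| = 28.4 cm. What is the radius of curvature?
R = 2|f| = 56.8 cm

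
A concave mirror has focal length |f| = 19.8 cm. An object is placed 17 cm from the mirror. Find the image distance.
f = +19.8 cm (concave); 1/di = 1/f − 1/do → di = -120.2 cm (virtual image, behind mirror)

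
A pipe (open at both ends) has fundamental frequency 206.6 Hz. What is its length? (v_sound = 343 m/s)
L = v/(2f₁) = 0.8301 m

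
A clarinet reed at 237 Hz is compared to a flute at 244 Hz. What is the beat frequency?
7 Hz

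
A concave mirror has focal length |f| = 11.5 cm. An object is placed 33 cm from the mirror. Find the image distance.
f = +11.5 cm (concave); 1/di = 1/f − 1/do → di = 17.65 cm (real image, in front of mirror)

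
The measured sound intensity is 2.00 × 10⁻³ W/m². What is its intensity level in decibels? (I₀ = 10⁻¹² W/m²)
β = 10·log₁₀(I/I₀) = 93.01 dB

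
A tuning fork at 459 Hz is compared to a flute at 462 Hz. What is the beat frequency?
3 Hz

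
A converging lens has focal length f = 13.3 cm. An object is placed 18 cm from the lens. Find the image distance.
1/di = 1/f − 1/do → di = 50.94 cm (real image)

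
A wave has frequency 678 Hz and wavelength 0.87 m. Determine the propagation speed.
v = fλ = 589.9 m/s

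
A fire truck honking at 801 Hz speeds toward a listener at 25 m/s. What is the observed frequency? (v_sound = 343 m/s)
f_obs = f·v/(v − v_s) = 864 Hz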